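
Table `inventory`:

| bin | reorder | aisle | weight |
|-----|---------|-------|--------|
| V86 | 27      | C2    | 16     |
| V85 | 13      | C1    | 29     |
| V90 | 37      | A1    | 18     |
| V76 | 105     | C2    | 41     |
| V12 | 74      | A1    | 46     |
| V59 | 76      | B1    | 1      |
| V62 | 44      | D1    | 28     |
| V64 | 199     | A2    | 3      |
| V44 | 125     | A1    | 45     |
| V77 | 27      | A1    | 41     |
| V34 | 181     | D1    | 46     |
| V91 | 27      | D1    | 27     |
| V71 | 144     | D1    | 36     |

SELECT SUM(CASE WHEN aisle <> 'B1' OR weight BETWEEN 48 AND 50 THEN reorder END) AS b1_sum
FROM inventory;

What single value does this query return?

1003

bin=V86: ✓ → 27
bin=V85: ✓ → 13
bin=V90: ✓ → 37
bin=V76: ✓ → 105
bin=V12: ✓ → 74
bin=V59: ✗
bin=V62: ✓ → 44
bin=V64: ✓ → 199
bin=V44: ✓ → 125
bin=V77: ✓ → 27
bin=V34: ✓ → 181
bin=V91: ✓ → 27
bin=V71: ✓ → 144
b1_sum = 27 + 13 + 37 + 105 + 74 + 44 + 199 + 125 + 27 + 181 + 27 + 144 = 1003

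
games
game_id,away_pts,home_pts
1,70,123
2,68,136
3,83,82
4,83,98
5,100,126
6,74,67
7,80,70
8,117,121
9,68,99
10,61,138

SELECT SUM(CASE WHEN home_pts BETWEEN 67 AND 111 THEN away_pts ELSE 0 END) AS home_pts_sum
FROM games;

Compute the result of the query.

game_id=1: ✗
game_id=2: ✗
game_id=3: ✓ → 83
game_id=4: ✓ → 83
game_id=5: ✗
game_id=6: ✓ → 74
game_id=7: ✓ → 80
game_id=8: ✗
game_id=9: ✓ → 68
game_id=10: ✗
home_pts_sum = 83 + 83 + 74 + 80 + 68 = 388

388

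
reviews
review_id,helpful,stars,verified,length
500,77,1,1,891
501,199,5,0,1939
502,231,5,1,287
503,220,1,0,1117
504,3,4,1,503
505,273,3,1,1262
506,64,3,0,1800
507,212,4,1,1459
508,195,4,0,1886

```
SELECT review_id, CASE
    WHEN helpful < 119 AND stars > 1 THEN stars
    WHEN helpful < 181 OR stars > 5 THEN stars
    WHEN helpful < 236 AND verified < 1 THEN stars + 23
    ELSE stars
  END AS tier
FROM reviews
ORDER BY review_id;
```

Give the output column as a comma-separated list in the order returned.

1, 28, 5, 24, 4, 3, 3, 4, 27

review_id=500: helpful < 181 OR stars > 5 → 1
review_id=501: helpful < 236 AND verified < 1 → 28
review_id=502: ELSE → 5
review_id=503: helpful < 236 AND verified < 1 → 24
review_id=504: helpful < 119 AND stars > 1 → 4
review_id=505: ELSE → 3
review_id=506: helpful < 119 AND stars > 1 → 3
review_id=507: ELSE → 4
review_id=508: helpful < 236 AND verified < 1 → 27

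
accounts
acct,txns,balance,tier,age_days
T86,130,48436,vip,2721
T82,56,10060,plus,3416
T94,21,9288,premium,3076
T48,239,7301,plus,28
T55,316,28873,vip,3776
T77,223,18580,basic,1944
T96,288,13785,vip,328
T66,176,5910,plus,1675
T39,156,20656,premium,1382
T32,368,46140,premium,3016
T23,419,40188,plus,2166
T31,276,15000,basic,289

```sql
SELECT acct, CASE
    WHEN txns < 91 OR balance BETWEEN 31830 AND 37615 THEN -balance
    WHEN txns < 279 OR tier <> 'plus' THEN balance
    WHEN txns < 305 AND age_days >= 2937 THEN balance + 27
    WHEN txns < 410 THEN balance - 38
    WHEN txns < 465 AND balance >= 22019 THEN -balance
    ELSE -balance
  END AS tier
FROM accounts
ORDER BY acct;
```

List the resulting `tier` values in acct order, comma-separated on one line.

acct=T23: txns < 465 AND balance >= 22019 → -40188
acct=T31: txns < 279 OR tier <> 'plus' → 15000
acct=T32: txns < 279 OR tier <> 'plus' → 46140
acct=T39: txns < 279 OR tier <> 'plus' → 20656
acct=T48: txns < 279 OR tier <> 'plus' → 7301
acct=T55: txns < 279 OR tier <> 'plus' → 28873
acct=T66: txns < 279 OR tier <> 'plus' → 5910
acct=T77: txns < 279 OR tier <> 'plus' → 18580
acct=T82: txns < 91 OR balance BETWEEN 31830 AND 37615 → -10060
acct=T86: txns < 279 OR tier <> 'plus' → 48436
acct=T94: txns < 91 OR balance BETWEEN 31830 AND 37615 → -9288
acct=T96: txns < 279 OR tier <> 'plus' → 13785

-40188, 15000, 46140, 20656, 7301, 28873, 5910, 18580, -10060, 48436, -9288, 13785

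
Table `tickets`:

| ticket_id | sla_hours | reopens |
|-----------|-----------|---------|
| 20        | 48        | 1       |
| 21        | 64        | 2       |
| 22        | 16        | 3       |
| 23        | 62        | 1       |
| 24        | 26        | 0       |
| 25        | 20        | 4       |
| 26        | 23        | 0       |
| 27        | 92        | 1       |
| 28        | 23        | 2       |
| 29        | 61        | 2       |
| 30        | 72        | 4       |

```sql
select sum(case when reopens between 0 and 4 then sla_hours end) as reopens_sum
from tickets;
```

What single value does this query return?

ticket_id=20: ✓ → 48
ticket_id=21: ✓ → 64
ticket_id=22: ✓ → 16
ticket_id=23: ✓ → 62
ticket_id=24: ✓ → 26
ticket_id=25: ✓ → 20
ticket_id=26: ✓ → 23
ticket_id=27: ✓ → 92
ticket_id=28: ✓ → 23
ticket_id=29: ✓ → 61
ticket_id=30: ✓ → 72
reopens_sum = 48 + 64 + 16 + 62 + 26 + 20 + 23 + 92 + 23 + 61 + 72 = 507

507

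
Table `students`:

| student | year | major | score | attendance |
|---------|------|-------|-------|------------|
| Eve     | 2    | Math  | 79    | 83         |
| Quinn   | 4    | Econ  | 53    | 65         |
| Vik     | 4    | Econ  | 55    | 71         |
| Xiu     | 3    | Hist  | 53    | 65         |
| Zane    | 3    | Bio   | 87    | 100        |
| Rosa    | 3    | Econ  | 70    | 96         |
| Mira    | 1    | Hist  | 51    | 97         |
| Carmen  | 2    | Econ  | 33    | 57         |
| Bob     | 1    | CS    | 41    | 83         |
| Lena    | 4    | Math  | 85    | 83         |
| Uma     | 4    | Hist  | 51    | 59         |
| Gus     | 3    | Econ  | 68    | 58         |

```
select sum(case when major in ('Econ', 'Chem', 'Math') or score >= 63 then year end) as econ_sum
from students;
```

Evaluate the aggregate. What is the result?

25

student=Eve: ✓ → 2
student=Quinn: ✓ → 4
student=Vik: ✓ → 4
student=Xiu: ✗
student=Zane: ✓ → 3
student=Rosa: ✓ → 3
student=Mira: ✗
student=Carmen: ✓ → 2
student=Bob: ✗
student=Lena: ✓ → 4
student=Uma: ✗
student=Gus: ✓ → 3
econ_sum = 2 + 4 + 4 + 3 + 3 + 2 + 4 + 3 = 25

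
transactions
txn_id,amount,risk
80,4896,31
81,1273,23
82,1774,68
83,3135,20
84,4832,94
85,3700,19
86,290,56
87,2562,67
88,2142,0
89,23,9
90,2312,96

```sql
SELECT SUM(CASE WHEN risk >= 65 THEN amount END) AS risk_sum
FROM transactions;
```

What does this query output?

txn_id=80: ✗
txn_id=81: ✗
txn_id=82: ✓ → 1774
txn_id=83: ✗
txn_id=84: ✓ → 4832
txn_id=85: ✗
txn_id=86: ✗
txn_id=87: ✓ → 2562
txn_id=88: ✗
txn_id=89: ✗
txn_id=90: ✓ → 2312
risk_sum = 1774 + 4832 + 2562 + 2312 = 11480

11480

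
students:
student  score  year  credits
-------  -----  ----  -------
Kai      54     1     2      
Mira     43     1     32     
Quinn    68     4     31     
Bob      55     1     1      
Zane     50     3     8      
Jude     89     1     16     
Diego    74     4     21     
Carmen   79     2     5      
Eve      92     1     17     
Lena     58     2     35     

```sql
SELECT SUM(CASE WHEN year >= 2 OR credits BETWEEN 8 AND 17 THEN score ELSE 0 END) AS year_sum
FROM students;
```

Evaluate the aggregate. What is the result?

510

student=Kai: ✗
student=Mira: ✗
student=Quinn: ✓ → 68
student=Bob: ✗
student=Zane: ✓ → 50
student=Jude: ✓ → 89
student=Diego: ✓ → 74
student=Carmen: ✓ → 79
student=Eve: ✓ → 92
student=Lena: ✓ → 58
year_sum = 68 + 50 + 89 + 74 + 79 + 92 + 58 = 510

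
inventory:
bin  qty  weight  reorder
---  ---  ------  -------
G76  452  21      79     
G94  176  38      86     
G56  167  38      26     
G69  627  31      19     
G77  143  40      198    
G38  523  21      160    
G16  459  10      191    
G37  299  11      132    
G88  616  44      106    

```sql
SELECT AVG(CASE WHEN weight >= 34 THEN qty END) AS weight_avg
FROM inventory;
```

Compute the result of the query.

bin=G76: ✗
bin=G94: ✓ → 176
bin=G56: ✓ → 167
bin=G69: ✗
bin=G77: ✓ → 143
bin=G38: ✗
bin=G16: ✗
bin=G37: ✗
bin=G88: ✓ → 616
weight_avg = (176 + 167 + 143 + 616) / 4 = 275.5

275.5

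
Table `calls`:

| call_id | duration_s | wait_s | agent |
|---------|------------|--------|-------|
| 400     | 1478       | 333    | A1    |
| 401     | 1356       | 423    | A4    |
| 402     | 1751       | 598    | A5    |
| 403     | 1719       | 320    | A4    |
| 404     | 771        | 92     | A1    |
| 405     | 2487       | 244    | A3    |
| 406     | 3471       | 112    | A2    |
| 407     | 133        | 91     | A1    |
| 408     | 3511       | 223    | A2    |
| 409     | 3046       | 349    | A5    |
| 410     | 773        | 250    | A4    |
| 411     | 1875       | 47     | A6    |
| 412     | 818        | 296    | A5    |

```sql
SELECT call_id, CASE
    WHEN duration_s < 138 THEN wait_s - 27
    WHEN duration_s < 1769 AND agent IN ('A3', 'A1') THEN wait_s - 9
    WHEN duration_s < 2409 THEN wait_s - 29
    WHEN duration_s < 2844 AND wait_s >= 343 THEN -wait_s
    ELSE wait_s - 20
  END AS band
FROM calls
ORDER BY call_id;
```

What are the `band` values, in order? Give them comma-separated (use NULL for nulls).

324, 394, 569, 291, 83, 224, 92, 64, 203, 329, 221, 18, 267

call_id=400: duration_s < 1769 AND agent IN ('A3', 'A1') → 324
call_id=401: duration_s < 2409 → 394
call_id=402: duration_s < 2409 → 569
call_id=403: duration_s < 2409 → 291
call_id=404: duration_s < 1769 AND agent IN ('A3', 'A1') → 83
call_id=405: ELSE → 224
call_id=406: ELSE → 92
call_id=407: duration_s < 138 → 64
call_id=408: ELSE → 203
call_id=409: ELSE → 329
call_id=410: duration_s < 2409 → 221
call_id=411: duration_s < 2409 → 18
call_id=412: duration_s < 2409 → 267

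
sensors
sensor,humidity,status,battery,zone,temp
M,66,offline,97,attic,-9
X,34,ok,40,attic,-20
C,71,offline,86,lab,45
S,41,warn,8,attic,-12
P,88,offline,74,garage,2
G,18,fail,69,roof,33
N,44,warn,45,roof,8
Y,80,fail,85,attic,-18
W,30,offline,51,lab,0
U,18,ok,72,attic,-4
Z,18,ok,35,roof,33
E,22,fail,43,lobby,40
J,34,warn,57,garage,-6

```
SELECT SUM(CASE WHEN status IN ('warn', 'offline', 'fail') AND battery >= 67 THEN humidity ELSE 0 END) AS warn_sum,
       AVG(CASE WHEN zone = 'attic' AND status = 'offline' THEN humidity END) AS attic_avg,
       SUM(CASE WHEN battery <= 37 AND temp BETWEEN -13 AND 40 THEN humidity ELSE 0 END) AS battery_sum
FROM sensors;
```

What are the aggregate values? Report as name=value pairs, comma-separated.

warn_sum=323, attic_avg=66, battery_sum=59

[warn_sum: status IN ('warn', 'offline', 'fail') AND battery >= 67]
sensor=M: ✓ → 66
sensor=X: ✗
sensor=C: ✓ → 71
sensor=S: ✗
sensor=P: ✓ → 88
sensor=G: ✓ → 18
sensor=N: ✗
sensor=Y: ✓ → 80
sensor=W: ✗
sensor=U: ✗
sensor=Z: ✗
sensor=E: ✗
sensor=J: ✗
warn_sum = 66 + 71 + 88 + 18 + 80 = 323
—
[attic_avg: zone = 'attic' AND status = 'offline']
sensor=M: ✓ → 66
sensor=X: ✗
sensor=C: ✗
sensor=S: ✗
sensor=P: ✗
sensor=G: ✗
sensor=N: ✗
sensor=Y: ✗
sensor=W: ✗
sensor=U: ✗
sensor=Z: ✗
sensor=E: ✗
sensor=J: ✗
attic_avg = 66
—
[battery_sum: battery <= 37 AND temp BETWEEN -13 AND 40]
sensor=M: ✗
sensor=X: ✗
sensor=C: ✗
sensor=S: ✓ → 41
sensor=P: ✗
sensor=G: ✗
sensor=N: ✗
sensor=Y: ✗
sensor=W: ✗
sensor=U: ✗
sensor=Z: ✓ → 18
sensor=E: ✗
sensor=J: ✗
battery_sum = 41 + 18 = 59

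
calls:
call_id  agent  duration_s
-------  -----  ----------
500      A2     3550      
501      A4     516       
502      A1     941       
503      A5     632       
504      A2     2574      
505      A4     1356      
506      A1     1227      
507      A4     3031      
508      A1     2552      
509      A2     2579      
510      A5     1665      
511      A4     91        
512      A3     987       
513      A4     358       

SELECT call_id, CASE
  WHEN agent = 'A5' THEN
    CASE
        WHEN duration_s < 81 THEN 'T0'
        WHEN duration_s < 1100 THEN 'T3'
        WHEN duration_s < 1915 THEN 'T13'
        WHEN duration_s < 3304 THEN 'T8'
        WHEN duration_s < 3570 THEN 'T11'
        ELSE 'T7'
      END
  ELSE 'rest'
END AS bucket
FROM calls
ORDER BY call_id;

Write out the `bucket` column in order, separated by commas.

rest, rest, rest, T3, rest, rest, rest, rest, rest, rest, T13, rest, rest, rest

call_id=500: agent='A2' → outer ELSE → rest
call_id=501: agent='A4' → outer ELSE → rest
call_id=502: agent='A1' → outer ELSE → rest
call_id=503: agent='A5' → inner[duration_s < 1100] → T3
call_id=504: agent='A2' → outer ELSE → rest
call_id=505: agent='A4' → outer ELSE → rest
call_id=506: agent='A1' → outer ELSE → rest
call_id=507: agent='A4' → outer ELSE → rest
call_id=508: agent='A1' → outer ELSE → rest
call_id=509: agent='A2' → outer ELSE → rest
call_id=510: agent='A5' → inner[duration_s < 1915] → T13
call_id=511: agent='A4' → outer ELSE → rest
call_id=512: agent='A3' → outer ELSE → rest
call_id=513: agent='A4' → outer ELSE → rest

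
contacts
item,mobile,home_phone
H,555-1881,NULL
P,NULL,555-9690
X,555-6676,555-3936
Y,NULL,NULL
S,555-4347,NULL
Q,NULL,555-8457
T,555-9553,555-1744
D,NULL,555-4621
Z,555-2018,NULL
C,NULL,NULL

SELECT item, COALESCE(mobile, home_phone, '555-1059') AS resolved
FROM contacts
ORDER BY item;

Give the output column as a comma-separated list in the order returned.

555-1059, 555-4621, 555-1881, 555-9690, 555-8457, 555-4347, 555-9553, 555-6676, 555-1059, 555-2018

item=C: mobile=NULL, home_phone=NULL, → literal 555-1059 → 555-1059
item=D: mobile=NULL, home_phone=555-4621 → 555-4621
item=H: mobile=555-1881 → 555-1881
item=P: mobile=NULL, home_phone=555-9690 → 555-9690
item=Q: mobile=NULL, home_phone=555-8457 → 555-8457
item=S: mobile=555-4347 → 555-4347
item=T: mobile=555-9553 → 555-9553
item=X: mobile=555-6676 → 555-6676
item=Y: mobile=NULL, home_phone=NULL, → literal 555-1059 → 555-1059
item=Z: mobile=555-2018 → 555-2018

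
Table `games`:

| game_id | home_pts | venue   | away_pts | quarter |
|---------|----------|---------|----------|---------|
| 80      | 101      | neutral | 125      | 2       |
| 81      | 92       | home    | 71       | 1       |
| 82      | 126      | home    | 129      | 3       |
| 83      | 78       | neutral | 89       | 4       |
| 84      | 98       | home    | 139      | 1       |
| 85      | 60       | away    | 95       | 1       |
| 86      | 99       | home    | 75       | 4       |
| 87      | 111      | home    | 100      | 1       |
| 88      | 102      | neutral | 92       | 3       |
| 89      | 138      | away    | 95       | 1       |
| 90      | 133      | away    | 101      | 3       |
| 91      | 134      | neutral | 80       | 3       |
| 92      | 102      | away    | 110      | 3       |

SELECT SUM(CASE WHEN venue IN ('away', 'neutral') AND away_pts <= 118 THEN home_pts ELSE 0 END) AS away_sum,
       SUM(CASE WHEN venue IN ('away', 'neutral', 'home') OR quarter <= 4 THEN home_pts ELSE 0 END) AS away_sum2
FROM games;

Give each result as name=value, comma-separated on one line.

[away_sum: venue IN ('away', 'neutral') AND away_pts <= 118]
game_id=80: ✗
game_id=81: ✗
game_id=82: ✗
game_id=83: ✓ → 78
game_id=84: ✗
game_id=85: ✓ → 60
game_id=86: ✗
game_id=87: ✗
game_id=88: ✓ → 102
game_id=89: ✓ → 138
game_id=90: ✓ → 133
game_id=91: ✓ → 134
game_id=92: ✓ → 102
away_sum = 78 + 60 + 102 + 138 + 133 + 134 + 102 = 747
—
[away_sum2: venue IN ('away', 'neutral', 'home') OR quarter <= 4]
game_id=80: ✓ → 101
game_id=81: ✓ → 92
game_id=82: ✓ → 126
game_id=83: ✓ → 78
game_id=84: ✓ → 98
game_id=85: ✓ → 60
game_id=86: ✓ → 99
game_id=87: ✓ → 111
game_id=88: ✓ → 102
game_id=89: ✓ → 138
game_id=90: ✓ → 133
game_id=91: ✓ → 134
game_id=92: ✓ → 102
away_sum2 = 101 + 92 + 126 + 78 + 98 + 60 + 99 + 111 + 102 + 138 + 133 + 134 + 102 = 1374

away_sum=747, away_sum2=1374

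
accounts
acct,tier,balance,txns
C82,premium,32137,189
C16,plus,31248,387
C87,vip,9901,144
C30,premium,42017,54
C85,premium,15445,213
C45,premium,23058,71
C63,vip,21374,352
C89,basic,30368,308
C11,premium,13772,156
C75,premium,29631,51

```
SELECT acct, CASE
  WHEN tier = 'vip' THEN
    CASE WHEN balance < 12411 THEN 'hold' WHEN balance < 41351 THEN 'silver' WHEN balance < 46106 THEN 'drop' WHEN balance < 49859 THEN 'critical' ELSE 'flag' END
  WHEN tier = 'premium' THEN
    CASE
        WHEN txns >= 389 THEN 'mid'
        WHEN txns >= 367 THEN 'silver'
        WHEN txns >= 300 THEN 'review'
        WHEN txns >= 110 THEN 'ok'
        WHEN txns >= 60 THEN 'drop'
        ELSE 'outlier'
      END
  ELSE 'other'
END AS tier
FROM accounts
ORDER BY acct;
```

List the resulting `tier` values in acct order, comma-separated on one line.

ok, other, outlier, drop, silver, outlier, ok, ok, hold, other

acct=C11: tier='premium' → inner[txns >= 110] → ok
acct=C16: tier='plus' → outer ELSE → other
acct=C30: tier='premium' → inner[ELSE] → outlier
acct=C45: tier='premium' → inner[txns >= 60] → drop
acct=C63: tier='vip' → inner[balance < 41351] → silver
acct=C75: tier='premium' → inner[ELSE] → outlier
acct=C82: tier='premium' → inner[txns >= 110] → ok
acct=C85: tier='premium' → inner[txns >= 110] → ok
acct=C87: tier='vip' → inner[balance < 12411] → hold
acct=C89: tier='basic' → outer ELSE → other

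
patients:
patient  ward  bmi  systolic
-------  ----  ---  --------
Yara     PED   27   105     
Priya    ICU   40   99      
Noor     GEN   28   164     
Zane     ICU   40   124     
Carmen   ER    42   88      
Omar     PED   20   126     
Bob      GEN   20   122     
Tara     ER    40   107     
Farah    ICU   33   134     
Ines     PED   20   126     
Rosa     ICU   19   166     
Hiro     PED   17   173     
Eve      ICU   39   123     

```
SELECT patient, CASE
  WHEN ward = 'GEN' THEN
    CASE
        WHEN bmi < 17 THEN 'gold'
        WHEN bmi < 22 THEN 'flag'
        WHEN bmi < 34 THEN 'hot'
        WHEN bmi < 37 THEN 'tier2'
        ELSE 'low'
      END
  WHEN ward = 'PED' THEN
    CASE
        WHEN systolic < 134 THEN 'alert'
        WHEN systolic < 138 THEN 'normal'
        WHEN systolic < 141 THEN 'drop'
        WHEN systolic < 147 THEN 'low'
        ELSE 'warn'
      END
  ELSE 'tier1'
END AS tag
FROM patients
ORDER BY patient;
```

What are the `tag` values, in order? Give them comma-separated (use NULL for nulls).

patient=Bob: ward='GEN' → inner[bmi < 22] → flag
patient=Carmen: ward='ER' → outer ELSE → tier1
patient=Eve: ward='ICU' → outer ELSE → tier1
patient=Farah: ward='ICU' → outer ELSE → tier1
patient=Hiro: ward='PED' → inner[ELSE] → warn
patient=Ines: ward='PED' → inner[systolic < 134] → alert
patient=Noor: ward='GEN' → inner[bmi < 34] → hot
patient=Omar: ward='PED' → inner[systolic < 134] → alert
patient=Priya: ward='ICU' → outer ELSE → tier1
patient=Rosa: ward='ICU' → outer ELSE → tier1
patient=Tara: ward='ER' → outer ELSE → tier1
patient=Yara: ward='PED' → inner[systolic < 134] → alert
patient=Zane: ward='ICU' → outer ELSE → tier1

flag, tier1, tier1, tier1, warn, alert, hot, alert, tier1, tier1, tier1, alert, tier1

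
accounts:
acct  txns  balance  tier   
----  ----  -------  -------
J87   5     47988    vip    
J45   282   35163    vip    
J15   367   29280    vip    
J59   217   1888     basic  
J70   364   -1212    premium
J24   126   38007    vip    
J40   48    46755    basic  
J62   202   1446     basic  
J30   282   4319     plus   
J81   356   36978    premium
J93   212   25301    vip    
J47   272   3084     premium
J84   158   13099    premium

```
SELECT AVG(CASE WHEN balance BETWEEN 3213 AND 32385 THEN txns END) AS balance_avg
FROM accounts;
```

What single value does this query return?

acct=J87: ✗
acct=J45: ✗
acct=J15: ✓ → 367
acct=J59: ✗
acct=J70: ✗
acct=J24: ✗
acct=J40: ✗
acct=J62: ✗
acct=J30: ✓ → 282
acct=J81: ✗
acct=J93: ✓ → 212
acct=J47: ✗
acct=J84: ✓ → 158
balance_avg = (367 + 282 + 212 + 158) / 4 = 254.75

254.75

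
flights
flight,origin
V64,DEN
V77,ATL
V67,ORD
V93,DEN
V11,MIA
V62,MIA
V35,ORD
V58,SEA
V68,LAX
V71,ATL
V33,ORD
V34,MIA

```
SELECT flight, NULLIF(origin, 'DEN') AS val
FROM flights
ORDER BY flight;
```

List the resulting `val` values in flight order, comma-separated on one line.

MIA, ORD, MIA, ORD, SEA, MIA, NULL, ORD, LAX, ATL, ATL, NULL

flight=V11: origin=MIA vs DEN: differ → MIA
flight=V33: origin=ORD vs DEN: differ → ORD
flight=V34: origin=MIA vs DEN: differ → MIA
flight=V35: origin=ORD vs DEN: differ → ORD
flight=V58: origin=SEA vs DEN: differ → SEA
flight=V62: origin=MIA vs DEN: differ → MIA
flight=V64: origin=DEN vs DEN: equal → NULL
flight=V67: origin=ORD vs DEN: differ → ORD
flight=V68: origin=LAX vs DEN: differ → LAX
flight=V71: origin=ATL vs DEN: differ → ATL
flight=V77: origin=ATL vs DEN: differ → ATL
flight=V93: origin=DEN vs DEN: equal → NULL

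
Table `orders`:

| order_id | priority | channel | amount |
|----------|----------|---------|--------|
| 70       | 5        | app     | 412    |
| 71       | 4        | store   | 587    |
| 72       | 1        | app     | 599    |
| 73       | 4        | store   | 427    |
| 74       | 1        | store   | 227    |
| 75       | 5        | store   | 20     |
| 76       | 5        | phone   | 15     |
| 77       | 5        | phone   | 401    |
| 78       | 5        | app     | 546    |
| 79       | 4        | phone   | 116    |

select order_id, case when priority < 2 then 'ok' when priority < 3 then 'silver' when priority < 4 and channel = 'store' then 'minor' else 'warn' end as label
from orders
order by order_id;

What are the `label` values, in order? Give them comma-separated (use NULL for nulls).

order_id=70: ELSE → warn
order_id=71: ELSE → warn
order_id=72: priority < 2 → ok
order_id=73: ELSE → warn
order_id=74: priority < 2 → ok
order_id=75: ELSE → warn
order_id=76: ELSE → warn
order_id=77: ELSE → warn
order_id=78: ELSE → warn
order_id=79: ELSE → warn

warn, warn, ok, warn, ok, warn, warn, warn, warn, warn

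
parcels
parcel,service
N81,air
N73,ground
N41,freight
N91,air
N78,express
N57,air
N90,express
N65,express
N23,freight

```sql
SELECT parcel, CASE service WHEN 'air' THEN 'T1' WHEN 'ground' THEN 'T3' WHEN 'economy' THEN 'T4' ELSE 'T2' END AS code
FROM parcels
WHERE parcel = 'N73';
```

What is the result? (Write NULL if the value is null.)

parcel = N73: service=ground.
service='air' → false
service='ground' → true → T3

T3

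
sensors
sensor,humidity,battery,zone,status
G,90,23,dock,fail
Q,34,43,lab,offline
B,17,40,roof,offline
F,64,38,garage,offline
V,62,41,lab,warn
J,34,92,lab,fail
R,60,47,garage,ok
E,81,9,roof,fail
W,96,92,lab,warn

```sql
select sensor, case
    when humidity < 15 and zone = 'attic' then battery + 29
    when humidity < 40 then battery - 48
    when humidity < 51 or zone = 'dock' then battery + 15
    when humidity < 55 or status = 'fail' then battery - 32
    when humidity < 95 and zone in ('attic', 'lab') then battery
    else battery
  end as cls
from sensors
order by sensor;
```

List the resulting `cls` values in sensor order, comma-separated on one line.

-8, -23, 38, 38, 44, -5, 47, 41, 92

sensor=B: humidity < 40 → -8
sensor=E: humidity < 55 or status = 'fail' → -23
sensor=F: ELSE → 38
sensor=G: humidity < 51 or zone = 'dock' → 38
sensor=J: humidity < 40 → 44
sensor=Q: humidity < 40 → -5
sensor=R: ELSE → 47
sensor=V: humidity < 95 and zone in ('attic', 'lab') → 41
sensor=W: ELSE → 92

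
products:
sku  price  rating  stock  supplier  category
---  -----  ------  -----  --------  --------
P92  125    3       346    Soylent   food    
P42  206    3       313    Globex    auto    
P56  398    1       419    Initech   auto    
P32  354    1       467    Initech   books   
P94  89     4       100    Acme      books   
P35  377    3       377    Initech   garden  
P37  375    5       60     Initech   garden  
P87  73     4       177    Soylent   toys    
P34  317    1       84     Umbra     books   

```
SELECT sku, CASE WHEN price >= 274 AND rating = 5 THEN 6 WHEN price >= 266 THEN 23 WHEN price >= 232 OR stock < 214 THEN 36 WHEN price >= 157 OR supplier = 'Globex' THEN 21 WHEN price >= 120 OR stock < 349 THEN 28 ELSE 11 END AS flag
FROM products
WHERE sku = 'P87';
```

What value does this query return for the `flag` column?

sku = P87: price=73, rating=4, stock=177, supplier=Soylent, category=toys.
price >= 274 AND rating = 5 → false
price >= 266 → false
price >= 232 OR stock < 214 → true → 36

36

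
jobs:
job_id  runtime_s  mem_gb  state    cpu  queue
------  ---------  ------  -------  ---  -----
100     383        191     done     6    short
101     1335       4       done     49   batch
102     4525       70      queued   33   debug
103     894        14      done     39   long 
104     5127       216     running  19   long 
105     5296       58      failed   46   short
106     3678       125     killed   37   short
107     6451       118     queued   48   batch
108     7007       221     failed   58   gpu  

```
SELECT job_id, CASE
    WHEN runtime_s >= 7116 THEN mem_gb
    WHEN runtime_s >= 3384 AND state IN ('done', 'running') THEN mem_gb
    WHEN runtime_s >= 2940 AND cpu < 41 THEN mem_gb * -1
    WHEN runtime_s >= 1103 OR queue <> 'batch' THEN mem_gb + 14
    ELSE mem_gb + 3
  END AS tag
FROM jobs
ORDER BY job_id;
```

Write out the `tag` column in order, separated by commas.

job_id=100: runtime_s >= 1103 OR queue <> 'batch' → 205
job_id=101: runtime_s >= 1103 OR queue <> 'batch' → 18
job_id=102: runtime_s >= 2940 AND cpu < 41 → -70
job_id=103: runtime_s >= 1103 OR queue <> 'batch' → 28
job_id=104: runtime_s >= 3384 AND state IN ('done', 'running') → 216
job_id=105: runtime_s >= 1103 OR queue <> 'batch' → 72
job_id=106: runtime_s >= 2940 AND cpu < 41 → -125
job_id=107: runtime_s >= 1103 OR queue <> 'batch' → 132
job_id=108: runtime_s >= 1103 OR queue <> 'batch' → 235

205, 18, -70, 28, 216, 72, -125, 132, 235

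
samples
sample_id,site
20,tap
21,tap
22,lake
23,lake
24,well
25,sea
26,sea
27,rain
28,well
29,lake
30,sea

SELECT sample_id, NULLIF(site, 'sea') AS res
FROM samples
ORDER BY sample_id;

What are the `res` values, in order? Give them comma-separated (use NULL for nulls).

tap, tap, lake, lake, well, NULL, NULL, rain, well, lake, NULL

sample_id=20: site=tap vs sea: differ → tap
sample_id=21: site=tap vs sea: differ → tap
sample_id=22: site=lake vs sea: differ → lake
sample_id=23: site=lake vs sea: differ → lake
sample_id=24: site=well vs sea: differ → well
sample_id=25: site=sea vs sea: equal → NULL
sample_id=26: site=sea vs sea: equal → NULL
sample_id=27: site=rain vs sea: differ → rain
sample_id=28: site=well vs sea: differ → well
sample_id=29: site=lake vs sea: differ → lake
sample_id=30: site=sea vs sea: equal → NULL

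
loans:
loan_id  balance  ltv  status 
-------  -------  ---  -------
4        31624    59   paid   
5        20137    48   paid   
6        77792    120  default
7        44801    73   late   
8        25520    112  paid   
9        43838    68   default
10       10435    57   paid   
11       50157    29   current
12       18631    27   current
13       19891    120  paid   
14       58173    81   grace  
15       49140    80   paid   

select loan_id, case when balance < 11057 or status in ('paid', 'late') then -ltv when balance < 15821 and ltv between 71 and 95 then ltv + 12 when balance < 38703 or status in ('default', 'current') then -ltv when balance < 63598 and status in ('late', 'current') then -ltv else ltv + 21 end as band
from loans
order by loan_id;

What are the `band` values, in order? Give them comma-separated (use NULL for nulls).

-59, -48, -120, -73, -112, -68, -57, -29, -27, -120, 102, -80

loan_id=4: balance < 11057 or status in ('paid', 'late') → -59
loan_id=5: balance < 11057 or status in ('paid', 'late') → -48
loan_id=6: balance < 38703 or status in ('default', 'current') → -120
loan_id=7: balance < 11057 or status in ('paid', 'late') → -73
loan_id=8: balance < 11057 or status in ('paid', 'late') → -112
loan_id=9: balance < 38703 or status in ('default', 'current') → -68
loan_id=10: balance < 11057 or status in ('paid', 'late') → -57
loan_id=11: balance < 38703 or status in ('default', 'current') → -29
loan_id=12: balance < 38703 or status in ('default', 'current') → -27
loan_id=13: balance < 11057 or status in ('paid', 'late') → -120
loan_id=14: ELSE → 102
loan_id=15: balance < 11057 or status in ('paid', 'late') → -80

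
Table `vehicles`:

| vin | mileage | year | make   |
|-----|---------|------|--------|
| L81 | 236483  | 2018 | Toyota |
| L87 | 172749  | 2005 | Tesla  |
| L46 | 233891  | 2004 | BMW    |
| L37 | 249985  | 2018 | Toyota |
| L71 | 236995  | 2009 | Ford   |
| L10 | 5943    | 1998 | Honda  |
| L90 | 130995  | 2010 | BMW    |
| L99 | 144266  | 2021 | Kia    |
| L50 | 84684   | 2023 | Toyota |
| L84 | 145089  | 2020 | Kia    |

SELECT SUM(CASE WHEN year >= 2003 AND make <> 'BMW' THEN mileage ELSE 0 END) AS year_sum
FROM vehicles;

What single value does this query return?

vin=L81: ✓ → 236483
vin=L87: ✓ → 172749
vin=L46: ✗
vin=L37: ✓ → 249985
vin=L71: ✓ → 236995
vin=L10: ✗
vin=L90: ✗
vin=L99: ✓ → 144266
vin=L50: ✓ → 84684
vin=L84: ✓ → 145089
year_sum = 236483 + 172749 + 249985 + 236995 + 144266 + 84684 + 145089 = 1270251

1270251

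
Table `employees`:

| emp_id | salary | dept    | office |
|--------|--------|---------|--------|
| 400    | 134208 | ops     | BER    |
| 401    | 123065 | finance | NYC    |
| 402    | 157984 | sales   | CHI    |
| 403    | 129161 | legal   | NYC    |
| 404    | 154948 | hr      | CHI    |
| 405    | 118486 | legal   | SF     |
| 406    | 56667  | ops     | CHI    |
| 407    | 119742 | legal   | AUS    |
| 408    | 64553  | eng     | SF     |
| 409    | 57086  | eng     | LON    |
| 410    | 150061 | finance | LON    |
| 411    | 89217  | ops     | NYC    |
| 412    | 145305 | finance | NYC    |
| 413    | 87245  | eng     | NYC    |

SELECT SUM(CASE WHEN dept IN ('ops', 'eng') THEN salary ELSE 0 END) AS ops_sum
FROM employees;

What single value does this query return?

emp_id=400: ✓ → 134208
emp_id=401: ✗
emp_id=402: ✗
emp_id=403: ✗
emp_id=404: ✗
emp_id=405: ✗
emp_id=406: ✓ → 56667
emp_id=407: ✗
emp_id=408: ✓ → 64553
emp_id=409: ✓ → 57086
emp_id=410: ✗
emp_id=411: ✓ → 89217
emp_id=412: ✗
emp_id=413: ✓ → 87245
ops_sum = 134208 + 56667 + 64553 + 57086 + 89217 + 87245 = 488976

488976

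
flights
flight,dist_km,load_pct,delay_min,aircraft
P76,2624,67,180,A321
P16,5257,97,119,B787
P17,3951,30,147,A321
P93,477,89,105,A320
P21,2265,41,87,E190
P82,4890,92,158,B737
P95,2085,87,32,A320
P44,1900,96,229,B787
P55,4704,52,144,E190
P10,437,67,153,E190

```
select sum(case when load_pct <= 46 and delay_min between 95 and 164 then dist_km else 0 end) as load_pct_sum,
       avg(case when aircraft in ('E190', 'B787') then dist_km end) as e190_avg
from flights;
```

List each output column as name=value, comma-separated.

[load_pct_sum: load_pct <= 46 and delay_min between 95 and 164]
flight=P76: ✗
flight=P16: ✗
flight=P17: ✓ → 3951
flight=P93: ✗
flight=P21: ✗
flight=P82: ✗
flight=P95: ✗
flight=P44: ✗
flight=P55: ✗
flight=P10: ✗
load_pct_sum = 3951
—
[e190_avg: aircraft in ('E190', 'B787')]
flight=P76: ✗
flight=P16: ✓ → 5257
flight=P17: ✗
flight=P93: ✗
flight=P21: ✓ → 2265
flight=P82: ✗
flight=P95: ✗
flight=P44: ✓ → 1900
flight=P55: ✓ → 4704
flight=P10: ✓ → 437
e190_avg = (5257 + 2265 + 1900 + 4704 + 437) / 5 = 2912.6

load_pct_sum=3951, e190_avg=2912.6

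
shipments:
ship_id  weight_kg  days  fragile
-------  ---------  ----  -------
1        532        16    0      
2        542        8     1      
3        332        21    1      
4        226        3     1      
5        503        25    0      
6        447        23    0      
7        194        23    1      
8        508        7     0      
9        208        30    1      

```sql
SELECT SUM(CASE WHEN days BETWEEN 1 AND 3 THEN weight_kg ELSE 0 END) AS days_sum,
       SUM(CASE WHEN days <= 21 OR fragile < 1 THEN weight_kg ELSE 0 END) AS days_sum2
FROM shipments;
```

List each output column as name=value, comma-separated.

[days_sum: days BETWEEN 1 AND 3]
ship_id=1: ✗
ship_id=2: ✗
ship_id=3: ✗
ship_id=4: ✓ → 226
ship_id=5: ✗
ship_id=6: ✗
ship_id=7: ✗
ship_id=8: ✗
ship_id=9: ✗
days_sum = 226
—
[days_sum2: days <= 21 OR fragile < 1]
ship_id=1: ✓ → 532
ship_id=2: ✓ → 542
ship_id=3: ✓ → 332
ship_id=4: ✓ → 226
ship_id=5: ✓ → 503
ship_id=6: ✓ → 447
ship_id=7: ✗
ship_id=8: ✓ → 508
ship_id=9: ✗
days_sum2 = 532 + 542 + 332 + 226 + 503 + 447 + 508 = 3090

days_sum=226, days_sum2=3090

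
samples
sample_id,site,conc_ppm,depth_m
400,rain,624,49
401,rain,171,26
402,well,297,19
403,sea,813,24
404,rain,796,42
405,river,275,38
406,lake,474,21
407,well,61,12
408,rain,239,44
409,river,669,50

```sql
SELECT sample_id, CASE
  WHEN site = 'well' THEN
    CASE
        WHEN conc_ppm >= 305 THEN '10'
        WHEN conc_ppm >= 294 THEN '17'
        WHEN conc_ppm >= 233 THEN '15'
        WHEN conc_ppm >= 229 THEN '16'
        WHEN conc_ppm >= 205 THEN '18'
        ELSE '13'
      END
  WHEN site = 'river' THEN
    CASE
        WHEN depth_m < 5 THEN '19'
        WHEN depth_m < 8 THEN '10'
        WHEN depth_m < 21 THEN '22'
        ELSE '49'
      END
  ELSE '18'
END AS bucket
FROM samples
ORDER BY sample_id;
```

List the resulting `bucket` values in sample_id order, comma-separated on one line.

sample_id=400: site='rain' → outer ELSE → 18
sample_id=401: site='rain' → outer ELSE → 18
sample_id=402: site='well' → inner[conc_ppm >= 294] → 17
sample_id=403: site='sea' → outer ELSE → 18
sample_id=404: site='rain' → outer ELSE → 18
sample_id=405: site='river' → inner[ELSE] → 49
sample_id=406: site='lake' → outer ELSE → 18
sample_id=407: site='well' → inner[ELSE] → 13
sample_id=408: site='rain' → outer ELSE → 18
sample_id=409: site='river' → inner[ELSE] → 49

18, 18, 17, 18, 18, 49, 18, 13, 18, 49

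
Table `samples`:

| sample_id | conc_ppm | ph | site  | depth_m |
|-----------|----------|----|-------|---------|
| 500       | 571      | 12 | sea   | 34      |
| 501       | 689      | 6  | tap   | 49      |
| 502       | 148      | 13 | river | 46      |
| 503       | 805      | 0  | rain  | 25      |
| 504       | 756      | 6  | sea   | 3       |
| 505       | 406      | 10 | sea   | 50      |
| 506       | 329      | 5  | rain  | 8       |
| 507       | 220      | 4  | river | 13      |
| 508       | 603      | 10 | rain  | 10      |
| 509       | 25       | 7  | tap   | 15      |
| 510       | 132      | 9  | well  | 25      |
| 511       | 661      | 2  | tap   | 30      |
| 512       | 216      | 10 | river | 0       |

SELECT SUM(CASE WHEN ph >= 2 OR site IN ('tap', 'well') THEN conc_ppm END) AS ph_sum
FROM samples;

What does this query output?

sample_id=500: ✓ → 571
sample_id=501: ✓ → 689
sample_id=502: ✓ → 148
sample_id=503: ✗
sample_id=504: ✓ → 756
sample_id=505: ✓ → 406
sample_id=506: ✓ → 329
sample_id=507: ✓ → 220
sample_id=508: ✓ → 603
sample_id=509: ✓ → 25
sample_id=510: ✓ → 132
sample_id=511: ✓ → 661
sample_id=512: ✓ → 216
ph_sum = 571 + 689 + 148 + 756 + 406 + 329 + 220 + 603 + 25 + 132 + 661 + 216 = 4756

4756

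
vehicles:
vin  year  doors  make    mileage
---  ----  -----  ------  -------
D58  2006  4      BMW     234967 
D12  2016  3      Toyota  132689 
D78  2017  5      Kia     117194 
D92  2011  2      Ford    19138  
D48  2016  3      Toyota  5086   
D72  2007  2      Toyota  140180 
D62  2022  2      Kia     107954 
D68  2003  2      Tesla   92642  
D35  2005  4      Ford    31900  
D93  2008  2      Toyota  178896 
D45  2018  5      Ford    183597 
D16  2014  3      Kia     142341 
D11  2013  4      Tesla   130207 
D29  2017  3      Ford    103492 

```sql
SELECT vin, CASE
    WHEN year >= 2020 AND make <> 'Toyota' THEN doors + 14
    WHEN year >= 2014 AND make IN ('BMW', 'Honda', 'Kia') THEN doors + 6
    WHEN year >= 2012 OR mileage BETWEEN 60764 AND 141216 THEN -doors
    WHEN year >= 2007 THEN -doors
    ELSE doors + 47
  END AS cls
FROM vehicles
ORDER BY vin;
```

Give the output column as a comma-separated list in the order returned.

-4, -3, 9, -3, 51, -5, -3, 51, 16, -2, -2, 11, -2, -2

vin=D11: year >= 2012 OR mileage BETWEEN 60764 AND 141216 → -4
vin=D12: year >= 2012 OR mileage BETWEEN 60764 AND 141216 → -3
vin=D16: year >= 2014 AND make IN ('BMW', 'Honda', 'Kia') → 9
vin=D29: year >= 2012 OR mileage BETWEEN 60764 AND 141216 → -3
vin=D35: ELSE → 51
vin=D45: year >= 2012 OR mileage BETWEEN 60764 AND 141216 → -5
vin=D48: year >= 2012 OR mileage BETWEEN 60764 AND 141216 → -3
vin=D58: ELSE → 51
vin=D62: year >= 2020 AND make <> 'Toyota' → 16
vin=D68: year >= 2012 OR mileage BETWEEN 60764 AND 141216 → -2
vin=D72: year >= 2012 OR mileage BETWEEN 60764 AND 141216 → -2
vin=D78: year >= 2014 AND make IN ('BMW', 'Honda', 'Kia') → 11
vin=D92: year >= 2007 → -2
vin=D93: year >= 2007 → -2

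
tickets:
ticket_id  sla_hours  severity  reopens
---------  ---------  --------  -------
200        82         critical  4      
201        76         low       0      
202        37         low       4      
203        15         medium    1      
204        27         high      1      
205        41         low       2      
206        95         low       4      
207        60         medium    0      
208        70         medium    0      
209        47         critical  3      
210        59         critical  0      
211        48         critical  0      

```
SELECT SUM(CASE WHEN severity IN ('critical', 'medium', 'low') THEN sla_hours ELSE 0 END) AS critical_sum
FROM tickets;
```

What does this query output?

ticket_id=200: ✓ → 82
ticket_id=201: ✓ → 76
ticket_id=202: ✓ → 37
ticket_id=203: ✓ → 15
ticket_id=204: ✗
ticket_id=205: ✓ → 41
ticket_id=206: ✓ → 95
ticket_id=207: ✓ → 60
ticket_id=208: ✓ → 70
ticket_id=209: ✓ → 47
ticket_id=210: ✓ → 59
ticket_id=211: ✓ → 48
critical_sum = 82 + 76 + 37 + 15 + 41 + 95 + 60 + 70 + 47 + 59 + 48 = 630

630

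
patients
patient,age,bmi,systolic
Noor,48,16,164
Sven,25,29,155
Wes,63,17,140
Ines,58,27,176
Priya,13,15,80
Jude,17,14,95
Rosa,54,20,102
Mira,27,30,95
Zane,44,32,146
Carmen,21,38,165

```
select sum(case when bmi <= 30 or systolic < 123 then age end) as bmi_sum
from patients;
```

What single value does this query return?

patient=Noor: ✓ → 48
patient=Sven: ✓ → 25
patient=Wes: ✓ → 63
patient=Ines: ✓ → 58
patient=Priya: ✓ → 13
patient=Jude: ✓ → 17
patient=Rosa: ✓ → 54
patient=Mira: ✓ → 27
patient=Zane: ✗
patient=Carmen: ✗
bmi_sum = 48 + 25 + 63 + 58 + 13 + 17 + 54 + 27 = 305

305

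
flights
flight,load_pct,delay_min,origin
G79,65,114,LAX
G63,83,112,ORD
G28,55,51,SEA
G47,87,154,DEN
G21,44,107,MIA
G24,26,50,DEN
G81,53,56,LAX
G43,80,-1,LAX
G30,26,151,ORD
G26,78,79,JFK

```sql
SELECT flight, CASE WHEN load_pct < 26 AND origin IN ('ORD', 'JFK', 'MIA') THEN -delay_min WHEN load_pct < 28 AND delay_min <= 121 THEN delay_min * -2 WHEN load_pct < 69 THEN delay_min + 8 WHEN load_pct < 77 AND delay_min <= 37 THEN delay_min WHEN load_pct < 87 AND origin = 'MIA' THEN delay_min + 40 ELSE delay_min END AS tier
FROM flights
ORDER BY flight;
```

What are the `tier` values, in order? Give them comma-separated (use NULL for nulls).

flight=G21: load_pct < 69 → 115
flight=G24: load_pct < 28 AND delay_min <= 121 → -100
flight=G26: ELSE → 79
flight=G28: load_pct < 69 → 59
flight=G30: load_pct < 69 → 159
flight=G43: ELSE → -1
flight=G47: ELSE → 154
flight=G63: ELSE → 112
flight=G79: load_pct < 69 → 122
flight=G81: load_pct < 69 → 64

115, -100, 79, 59, 159, -1, 154, 112, 122, 64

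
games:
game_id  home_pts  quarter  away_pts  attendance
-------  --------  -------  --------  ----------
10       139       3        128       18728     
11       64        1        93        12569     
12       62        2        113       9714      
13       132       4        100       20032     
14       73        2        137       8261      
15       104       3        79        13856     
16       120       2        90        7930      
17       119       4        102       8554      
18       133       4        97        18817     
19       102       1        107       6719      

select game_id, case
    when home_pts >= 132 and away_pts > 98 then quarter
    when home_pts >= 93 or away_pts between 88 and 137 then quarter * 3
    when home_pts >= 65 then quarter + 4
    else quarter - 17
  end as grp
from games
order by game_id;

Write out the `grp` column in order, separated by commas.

3, 3, 6, 4, 6, 9, 6, 12, 12, 3

game_id=10: home_pts >= 132 and away_pts > 98 → 3
game_id=11: home_pts >= 93 or away_pts between 88 and 137 → 3
game_id=12: home_pts >= 93 or away_pts between 88 and 137 → 6
game_id=13: home_pts >= 132 and away_pts > 98 → 4
game_id=14: home_pts >= 93 or away_pts between 88 and 137 → 6
game_id=15: home_pts >= 93 or away_pts between 88 and 137 → 9
game_id=16: home_pts >= 93 or away_pts between 88 and 137 → 6
game_id=17: home_pts >= 93 or away_pts between 88 and 137 → 12
game_id=18: home_pts >= 93 or away_pts between 88 and 137 → 12
game_id=19: home_pts >= 93 or away_pts between 88 and 137 → 3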